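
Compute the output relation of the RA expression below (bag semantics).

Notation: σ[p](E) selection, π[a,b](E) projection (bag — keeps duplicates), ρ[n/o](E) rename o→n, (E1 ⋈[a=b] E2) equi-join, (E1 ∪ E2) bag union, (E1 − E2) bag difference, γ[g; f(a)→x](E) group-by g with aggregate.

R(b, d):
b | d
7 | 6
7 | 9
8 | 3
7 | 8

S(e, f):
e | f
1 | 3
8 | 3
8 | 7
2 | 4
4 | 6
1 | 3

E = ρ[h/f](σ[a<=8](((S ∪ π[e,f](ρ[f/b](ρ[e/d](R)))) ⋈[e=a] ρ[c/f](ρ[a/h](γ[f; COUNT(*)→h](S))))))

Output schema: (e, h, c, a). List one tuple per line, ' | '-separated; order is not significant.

Per-node cardinality:
  S → 6
  R → 4
  ρ[e/d](R) → 4
  ρ[f/b](ρ[e/d](R)) → 4
  π[e,f](ρ[f/b](ρ[e/d](R))) → 4
  (S ∪ π[e,f](ρ[f/b](ρ[e/d](R)))) → 10
  S → 6
  γ[f; COUNT(*)→h](S) → 4
  ρ[a/h](γ[f; COUNT(*)→h](S)) → 4
  ρ[c/f](ρ[a/h](γ[f; COUNT(*)→h](S))) → 4
  ((S ∪ π[e,f](ρ[f/b](ρ[e/d](R)))) ⋈[e=a] ρ[c/f](ρ[a/h](γ[f; COUNT(*)→h](S)))) → 7
  σ[a<=8](((S ∪ π[e,f](ρ[f/b](ρ[e/d](R)))) ⋈[e=a] ρ[c/f](ρ[a/h](γ[f; COUNT(*)→h](S))))) → 7
  ρ[h/f](σ[a<=8](((S ∪ π[e,f](ρ[f/b](ρ[e/d](R)))) ⋈[e=a] ρ[c/f](ρ[a/h](γ[f; COUNT(*)→h](S)))))) → 7

== RESULT ==
e | h | c | a
1 | 3 | 4 | 1
1 | 3 | 4 | 1
1 | 3 | 6 | 1
1 | 3 | 6 | 1
1 | 3 | 7 | 1
1 | 3 | 7 | 1
3 | 8 | 3 | 3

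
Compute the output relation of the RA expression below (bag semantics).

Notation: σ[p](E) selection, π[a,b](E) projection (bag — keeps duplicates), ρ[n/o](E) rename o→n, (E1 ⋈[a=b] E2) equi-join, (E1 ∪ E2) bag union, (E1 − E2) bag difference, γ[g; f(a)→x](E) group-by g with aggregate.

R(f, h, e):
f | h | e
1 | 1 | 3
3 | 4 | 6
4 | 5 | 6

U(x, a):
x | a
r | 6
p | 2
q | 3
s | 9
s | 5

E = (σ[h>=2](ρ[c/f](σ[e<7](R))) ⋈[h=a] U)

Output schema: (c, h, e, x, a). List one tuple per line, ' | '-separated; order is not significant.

Per-node cardinality:
  R → 3
  σ[e<7](R) → 3
  ρ[c/f](σ[e<7](R)) → 3
  σ[h>=2](ρ[c/f](σ[e<7](R))) → 2
  U → 5
  (σ[h>=2](ρ[c/f](σ[e<7](R))) ⋈[h=a] U) → 1

== RESULT ==
c | h | e | x | a
4 | 5 | 6 | s | 5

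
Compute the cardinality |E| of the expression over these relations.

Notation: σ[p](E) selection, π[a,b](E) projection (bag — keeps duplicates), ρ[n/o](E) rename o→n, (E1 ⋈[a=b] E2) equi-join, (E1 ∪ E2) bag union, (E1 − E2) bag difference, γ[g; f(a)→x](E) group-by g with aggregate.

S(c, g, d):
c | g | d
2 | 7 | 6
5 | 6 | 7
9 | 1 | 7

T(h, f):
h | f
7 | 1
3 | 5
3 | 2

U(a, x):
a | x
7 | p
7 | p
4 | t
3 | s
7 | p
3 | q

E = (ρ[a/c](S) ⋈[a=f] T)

Subexpression sizes:
  S → 3
  ρ[a/c](S) → 3
  T → 3
  (ρ[a/c](S) ⋈[a=f] T) → 2

|E| = 2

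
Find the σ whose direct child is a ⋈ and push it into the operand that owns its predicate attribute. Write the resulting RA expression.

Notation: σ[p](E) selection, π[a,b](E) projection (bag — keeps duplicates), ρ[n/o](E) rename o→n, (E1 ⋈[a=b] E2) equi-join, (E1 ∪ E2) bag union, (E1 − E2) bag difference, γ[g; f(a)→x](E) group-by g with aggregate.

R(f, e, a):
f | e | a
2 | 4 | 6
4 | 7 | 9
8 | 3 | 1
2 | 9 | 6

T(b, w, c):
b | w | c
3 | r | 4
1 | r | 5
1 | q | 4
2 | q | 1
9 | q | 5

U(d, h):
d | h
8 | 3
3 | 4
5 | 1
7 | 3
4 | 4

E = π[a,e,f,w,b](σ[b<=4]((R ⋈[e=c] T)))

σ filters on b, owned by the right side.
E' = π[a,e,f,w,b]((R ⋈[e=c] σ[b<=4](T)))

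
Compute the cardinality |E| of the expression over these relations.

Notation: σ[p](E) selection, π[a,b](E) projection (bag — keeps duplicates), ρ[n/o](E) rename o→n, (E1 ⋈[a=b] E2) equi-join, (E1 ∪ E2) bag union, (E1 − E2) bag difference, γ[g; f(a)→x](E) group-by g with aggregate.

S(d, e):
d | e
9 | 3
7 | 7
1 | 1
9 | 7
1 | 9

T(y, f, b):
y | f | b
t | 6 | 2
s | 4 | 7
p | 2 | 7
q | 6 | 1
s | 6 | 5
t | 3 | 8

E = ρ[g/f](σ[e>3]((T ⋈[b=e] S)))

Subexpression sizes:
  T → 6
  S → 5
  (T ⋈[b=e] S) → 5
  σ[e>3]((T ⋈[b=e] S)) → 4
  ρ[g/f](σ[e>3]((T ⋈[b=e] S))) → 4

|E| = 4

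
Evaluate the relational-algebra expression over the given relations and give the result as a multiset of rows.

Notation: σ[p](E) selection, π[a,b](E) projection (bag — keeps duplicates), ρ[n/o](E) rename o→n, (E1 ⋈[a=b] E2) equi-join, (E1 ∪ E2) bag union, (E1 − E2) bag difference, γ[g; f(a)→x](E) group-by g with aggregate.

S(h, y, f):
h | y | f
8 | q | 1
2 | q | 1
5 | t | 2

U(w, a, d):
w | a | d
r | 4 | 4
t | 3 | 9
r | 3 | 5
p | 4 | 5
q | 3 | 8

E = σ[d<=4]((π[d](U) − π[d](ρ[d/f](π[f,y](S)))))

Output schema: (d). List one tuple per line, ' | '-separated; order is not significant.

Row counts bottom-up:
  U → 5
  π[d](U) → 5
  S → 3
  π[f,y](S) → 3
  ρ[d/f](π[f,y](S)) → 3
  π[d](ρ[d/f](π[f,y](S))) → 3
  (π[d](U) − π[d](ρ[d/f](π[f,y](S)))) → 5
  σ[d<=4]((π[d](U) − π[d](ρ[d/f](π[f,y](S))))) → 1

== RESULT ==
d
4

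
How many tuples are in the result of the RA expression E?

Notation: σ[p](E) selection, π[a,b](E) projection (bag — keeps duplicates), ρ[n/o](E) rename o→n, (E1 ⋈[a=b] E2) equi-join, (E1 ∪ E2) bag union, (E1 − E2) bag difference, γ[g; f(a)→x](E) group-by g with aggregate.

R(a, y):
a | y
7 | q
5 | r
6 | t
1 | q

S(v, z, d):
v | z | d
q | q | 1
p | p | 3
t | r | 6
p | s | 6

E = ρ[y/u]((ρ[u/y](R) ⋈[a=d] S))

Row counts bottom-up:
  R → 4
  ρ[u/y](R) → 4
  S → 4
  (ρ[u/y](R) ⋈[a=d] S) → 3
  ρ[y/u]((ρ[u/y](R) ⋈[a=d] S)) → 3

|E| = 3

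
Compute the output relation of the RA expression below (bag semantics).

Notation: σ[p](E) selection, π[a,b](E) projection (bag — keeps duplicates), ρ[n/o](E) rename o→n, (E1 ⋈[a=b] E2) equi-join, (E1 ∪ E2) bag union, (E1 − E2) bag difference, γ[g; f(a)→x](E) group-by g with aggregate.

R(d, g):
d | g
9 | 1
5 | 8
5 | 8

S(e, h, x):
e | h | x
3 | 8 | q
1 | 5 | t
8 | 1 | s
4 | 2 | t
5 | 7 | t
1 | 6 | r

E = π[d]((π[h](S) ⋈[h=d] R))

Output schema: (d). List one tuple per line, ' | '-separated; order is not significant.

Stepwise |·|:
  S → 6
  π[h](S) → 6
  R → 3
  (π[h](S) ⋈[h=d] R) → 2
  π[d]((π[h](S) ⋈[h=d] R)) → 2

== RESULT ==
d
5
5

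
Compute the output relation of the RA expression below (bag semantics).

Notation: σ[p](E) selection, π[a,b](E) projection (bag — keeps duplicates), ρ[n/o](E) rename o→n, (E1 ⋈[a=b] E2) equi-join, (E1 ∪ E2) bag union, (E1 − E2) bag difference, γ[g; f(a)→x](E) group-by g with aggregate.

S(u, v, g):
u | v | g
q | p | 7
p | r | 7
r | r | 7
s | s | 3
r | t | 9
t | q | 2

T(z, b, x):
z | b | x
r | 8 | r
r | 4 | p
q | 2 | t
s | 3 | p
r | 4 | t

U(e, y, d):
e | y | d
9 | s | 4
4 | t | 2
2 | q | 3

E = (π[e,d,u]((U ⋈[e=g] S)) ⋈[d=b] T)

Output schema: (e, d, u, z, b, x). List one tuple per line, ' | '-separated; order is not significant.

Per-node cardinality:
  U → 3
  S → 6
  (U ⋈[e=g] S) → 2
  π[e,d,u]((U ⋈[e=g] S)) → 2
  T → 5
  (π[e,d,u]((U ⋈[e=g] S)) ⋈[d=b] T) → 3

== RESULT ==
e | d | u | z | b | x
2 | 3 | t | s | 3 | p
9 | 4 | r | r | 4 | p
9 | 4 | r | r | 4 | t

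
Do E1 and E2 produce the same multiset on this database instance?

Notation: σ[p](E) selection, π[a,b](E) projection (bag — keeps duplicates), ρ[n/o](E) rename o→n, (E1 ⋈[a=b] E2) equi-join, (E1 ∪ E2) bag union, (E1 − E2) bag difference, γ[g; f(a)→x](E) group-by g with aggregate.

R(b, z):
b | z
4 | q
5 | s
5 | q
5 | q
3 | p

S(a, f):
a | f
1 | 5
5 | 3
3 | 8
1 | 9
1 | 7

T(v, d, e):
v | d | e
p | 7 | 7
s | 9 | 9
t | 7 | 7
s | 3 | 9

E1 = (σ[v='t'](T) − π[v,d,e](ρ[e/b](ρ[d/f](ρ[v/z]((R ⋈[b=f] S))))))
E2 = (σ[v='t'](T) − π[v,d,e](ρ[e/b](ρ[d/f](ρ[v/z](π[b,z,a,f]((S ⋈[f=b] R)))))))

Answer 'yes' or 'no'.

E1 row counts bottom-up:
  T → 4
  σ[v='t'](T) → 1
  R → 5
  S → 5
  (R ⋈[b=f] S) → 4
  ρ[v/z]((R ⋈[b=f] S)) → 4
  ρ[d/f](ρ[v/z]((R ⋈[b=f] S))) → 4
  ρ[e/b](ρ[d/f](ρ[v/z]((R ⋈[b=f] S)))) → 4
  π[v,d,e](ρ[e/b](ρ[d/f](ρ[v/z]((R ⋈[b=f] S))))) → 4
  (σ[v='t'](T) − π[v,d,e](ρ[e/b](ρ[d/f](ρ[v/z]((R ⋈[b=f] S)))))) → 1
E2 row counts bottom-up:
  T → 4
  σ[v='t'](T) → 1
  S → 5
  R → 5
  (S ⋈[f=b] R) → 4
  π[b,z,a,f]((S ⋈[f=b] R)) → 4
  ρ[v/z](π[b,z,a,f]((S ⋈[f=b] R))) → 4
  ρ[d/f](ρ[v/z](π[b,z,a,f]((S ⋈[f=b] R)))) → 4
  ρ[e/b](ρ[d/f](ρ[v/z](π[b,z,a,f]((S ⋈[f=b] R))))) → 4
  π[v,d,e](ρ[e/b](ρ[d/f](ρ[v/z](π[b,z,a,f]((S ⋈[f=b] R)))))) → 4
  (σ[v='t'](T) − π[v,d,e](ρ[e/b](ρ[d/f](ρ[v/z](π[b,z,a,f]((S ⋈[f=b] R))))))) → 1

E1 and E2 produce the same multiset:
v | d | e
t | 7 | 7

yes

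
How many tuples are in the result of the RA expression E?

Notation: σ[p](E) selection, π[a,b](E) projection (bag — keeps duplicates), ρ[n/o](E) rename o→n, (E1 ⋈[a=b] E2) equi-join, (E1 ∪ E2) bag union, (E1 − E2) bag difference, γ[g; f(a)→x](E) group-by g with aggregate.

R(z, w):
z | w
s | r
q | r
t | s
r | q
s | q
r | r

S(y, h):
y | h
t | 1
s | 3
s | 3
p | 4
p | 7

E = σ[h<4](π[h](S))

Row counts bottom-up:
  S → 5
  π[h](S) → 5
  σ[h<4](π[h](S)) → 3

|E| = 3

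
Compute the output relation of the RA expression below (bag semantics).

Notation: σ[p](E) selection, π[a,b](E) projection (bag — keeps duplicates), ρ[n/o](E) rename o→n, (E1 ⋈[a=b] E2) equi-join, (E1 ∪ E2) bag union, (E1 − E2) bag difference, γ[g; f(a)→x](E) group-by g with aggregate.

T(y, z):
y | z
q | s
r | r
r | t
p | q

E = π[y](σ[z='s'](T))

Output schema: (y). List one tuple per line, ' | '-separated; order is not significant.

Row counts bottom-up:
  T → 4
  σ[z='s'](T) → 1
  π[y](σ[z='s'](T)) → 1

== RESULT ==
y
q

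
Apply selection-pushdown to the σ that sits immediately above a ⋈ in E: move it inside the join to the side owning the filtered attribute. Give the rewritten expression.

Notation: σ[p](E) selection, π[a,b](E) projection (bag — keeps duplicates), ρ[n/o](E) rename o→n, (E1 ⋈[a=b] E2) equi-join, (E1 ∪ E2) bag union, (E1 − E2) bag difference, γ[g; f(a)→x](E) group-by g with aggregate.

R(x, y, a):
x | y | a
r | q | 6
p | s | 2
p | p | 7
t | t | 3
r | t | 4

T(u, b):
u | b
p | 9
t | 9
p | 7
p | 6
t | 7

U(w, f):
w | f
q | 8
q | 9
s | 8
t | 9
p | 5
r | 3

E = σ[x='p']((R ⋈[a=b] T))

σ filters on x, owned by the left side.
E' = (σ[x='p'](R) ⋈[a=b] T)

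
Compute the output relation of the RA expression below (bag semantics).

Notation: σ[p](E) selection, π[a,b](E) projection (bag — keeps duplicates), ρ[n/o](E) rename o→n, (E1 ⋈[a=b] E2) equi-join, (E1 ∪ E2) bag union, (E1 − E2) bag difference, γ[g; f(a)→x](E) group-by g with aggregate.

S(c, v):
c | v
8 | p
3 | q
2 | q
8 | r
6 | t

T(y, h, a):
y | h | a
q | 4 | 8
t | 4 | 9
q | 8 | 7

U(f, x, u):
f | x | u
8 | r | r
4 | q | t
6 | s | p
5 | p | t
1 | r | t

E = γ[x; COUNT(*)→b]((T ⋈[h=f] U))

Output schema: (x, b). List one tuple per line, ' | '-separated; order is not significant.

Per-node cardinality:
  T → 3
  U → 5
  (T ⋈[h=f] U) → 3
  γ[x; COUNT(*)→b]((T ⋈[h=f] U)) → 2

== RESULT ==
x | b
q | 2
r | 1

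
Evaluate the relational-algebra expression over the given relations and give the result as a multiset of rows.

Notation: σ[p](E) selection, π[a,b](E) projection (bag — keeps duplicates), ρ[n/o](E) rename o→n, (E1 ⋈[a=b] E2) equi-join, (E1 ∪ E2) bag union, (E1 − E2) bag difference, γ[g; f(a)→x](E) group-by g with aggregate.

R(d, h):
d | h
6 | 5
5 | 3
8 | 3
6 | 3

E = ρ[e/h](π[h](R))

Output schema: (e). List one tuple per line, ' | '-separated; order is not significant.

Stepwise |·|:
  R → 4
  π[h](R) → 4
  ρ[e/h](π[h](R)) → 4

== RESULT ==
e
3
3
3
5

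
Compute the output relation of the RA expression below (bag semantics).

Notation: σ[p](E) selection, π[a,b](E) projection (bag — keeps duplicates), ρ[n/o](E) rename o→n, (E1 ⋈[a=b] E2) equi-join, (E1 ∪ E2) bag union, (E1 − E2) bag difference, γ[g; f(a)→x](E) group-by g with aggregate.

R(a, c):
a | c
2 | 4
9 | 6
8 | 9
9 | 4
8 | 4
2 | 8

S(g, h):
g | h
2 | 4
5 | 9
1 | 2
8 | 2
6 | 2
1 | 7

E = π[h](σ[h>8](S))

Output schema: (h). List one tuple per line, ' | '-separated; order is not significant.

Stepwise |·|:
  S → 6
  σ[h>8](S) → 1
  π[h](σ[h>8](S)) → 1

== RESULT ==
h
9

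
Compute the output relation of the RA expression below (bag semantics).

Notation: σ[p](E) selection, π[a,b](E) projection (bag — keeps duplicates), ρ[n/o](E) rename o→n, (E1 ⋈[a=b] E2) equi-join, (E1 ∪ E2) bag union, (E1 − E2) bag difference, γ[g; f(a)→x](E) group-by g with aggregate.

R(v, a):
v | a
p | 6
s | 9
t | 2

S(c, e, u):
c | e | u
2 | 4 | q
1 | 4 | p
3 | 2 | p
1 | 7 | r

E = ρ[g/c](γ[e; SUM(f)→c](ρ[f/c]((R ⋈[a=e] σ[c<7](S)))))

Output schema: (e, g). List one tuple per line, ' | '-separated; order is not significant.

Row counts bottom-up:
  R → 3
  S → 4
  σ[c<7](S) → 4
  (R ⋈[a=e] σ[c<7](S)) → 1
  ρ[f/c]((R ⋈[a=e] σ[c<7](S))) → 1
  γ[e; SUM(f)→c](ρ[f/c]((R ⋈[a=e] σ[c<7](S)))) → 1
  ρ[g/c](γ[e; SUM(f)→c](ρ[f/c]((R ⋈[a=e] σ[c<7](S))))) → 1

== RESULT ==
e | g
2 | 3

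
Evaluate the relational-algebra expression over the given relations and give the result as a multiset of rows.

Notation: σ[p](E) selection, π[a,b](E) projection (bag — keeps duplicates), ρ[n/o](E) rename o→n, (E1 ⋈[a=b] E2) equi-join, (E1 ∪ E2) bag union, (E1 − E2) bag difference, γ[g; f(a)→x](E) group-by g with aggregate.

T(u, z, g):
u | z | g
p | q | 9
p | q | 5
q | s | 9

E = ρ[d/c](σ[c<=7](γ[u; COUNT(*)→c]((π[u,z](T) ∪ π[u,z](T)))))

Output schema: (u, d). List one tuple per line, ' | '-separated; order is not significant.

Stepwise |·|:
  T → 3
  π[u,z](T) → 3
  T → 3
  π[u,z](T) → 3
  (π[u,z](T) ∪ π[u,z](T)) → 6
  γ[u; COUNT(*)→c]((π[u,z](T) ∪ π[u,z](T))) → 2
  σ[c<=7](γ[u; COUNT(*)→c]((π[u,z](T) ∪ π[u,z](T)))) → 2
  ρ[d/c](σ[c<=7](γ[u; COUNT(*)→c]((π[u,z](T) ∪ π[u,z](T))))) → 2

== RESULT ==
u | d
p | 4
q | 2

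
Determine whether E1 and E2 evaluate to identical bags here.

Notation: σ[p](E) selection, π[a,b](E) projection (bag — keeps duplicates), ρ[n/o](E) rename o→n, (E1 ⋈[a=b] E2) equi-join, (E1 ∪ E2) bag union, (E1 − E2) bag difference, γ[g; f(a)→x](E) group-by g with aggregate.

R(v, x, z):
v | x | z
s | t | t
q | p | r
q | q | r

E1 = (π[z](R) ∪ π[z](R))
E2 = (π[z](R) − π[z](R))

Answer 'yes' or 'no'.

E1 row counts bottom-up:
  R → 3
  π[z](R) → 3
  R → 3
  π[z](R) → 3
  (π[z](R) ∪ π[z](R)) → 6
E2 row counts bottom-up:
  R → 3
  π[z](R) → 3
  R → 3
  π[z](R) → 3
  (π[z](R) − π[z](R)) → 0

E1 result:
z
r
r
r
r
t
t
E2 result:
z
(0 rows)
Witness: ('t',) appears 2× in E1 but 0× in E2.

no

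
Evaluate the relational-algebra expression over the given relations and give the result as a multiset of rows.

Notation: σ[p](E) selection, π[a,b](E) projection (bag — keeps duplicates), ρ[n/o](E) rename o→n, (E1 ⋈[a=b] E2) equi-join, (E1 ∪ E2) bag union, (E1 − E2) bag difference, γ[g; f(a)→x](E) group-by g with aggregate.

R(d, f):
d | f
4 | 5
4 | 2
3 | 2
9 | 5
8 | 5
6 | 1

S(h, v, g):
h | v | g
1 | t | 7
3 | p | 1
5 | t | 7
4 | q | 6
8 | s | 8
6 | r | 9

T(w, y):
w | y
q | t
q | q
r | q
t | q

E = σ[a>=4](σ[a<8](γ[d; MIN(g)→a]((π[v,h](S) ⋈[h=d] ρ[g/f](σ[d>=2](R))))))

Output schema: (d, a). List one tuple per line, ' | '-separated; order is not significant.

Stepwise |·|:
  S → 6
  π[v,h](S) → 6
  R → 6
  σ[d>=2](R) → 6
  ρ[g/f](σ[d>=2](R)) → 6
  (π[v,h](S) ⋈[h=d] ρ[g/f](σ[d>=2](R))) → 5
  γ[d; MIN(g)→a]((π[v,h](S) ⋈[h=d] ρ[g/f](σ[d>=2](R)))) → 4
  σ[a<8](γ[d; MIN(g)→a]((π[v,h](S) ⋈[h=d] ρ[g/f](σ[d>=2](R))))) → 4
  σ[a>=4](σ[a<8](γ[d; MIN(g)→a]((π[v,h](S) ⋈[h=d] ρ[g/f](σ[d>=2](R)))))) → 1

== RESULT ==
d | a
8 | 5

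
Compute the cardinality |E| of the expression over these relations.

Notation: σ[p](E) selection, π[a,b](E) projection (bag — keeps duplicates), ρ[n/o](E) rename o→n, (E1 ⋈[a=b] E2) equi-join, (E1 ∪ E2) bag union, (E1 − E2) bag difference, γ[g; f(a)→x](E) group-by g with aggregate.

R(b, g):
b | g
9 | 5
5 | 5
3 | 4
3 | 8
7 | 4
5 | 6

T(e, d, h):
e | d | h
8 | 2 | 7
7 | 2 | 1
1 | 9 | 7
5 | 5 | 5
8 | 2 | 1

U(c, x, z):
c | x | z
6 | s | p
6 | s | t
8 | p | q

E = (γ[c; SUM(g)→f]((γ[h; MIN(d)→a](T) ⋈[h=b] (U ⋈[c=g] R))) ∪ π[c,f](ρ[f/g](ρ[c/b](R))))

Row counts bottom-up:
  T → 5
  γ[h; MIN(d)→a](T) → 3
  U → 3
  R → 6
  (U ⋈[c=g] R) → 3
  (γ[h; MIN(d)→a](T) ⋈[h=b] (U ⋈[c=g] R)) → 2
  γ[c; SUM(g)→f]((γ[h; MIN(d)→a](T) ⋈[h=b] (U ⋈[c=g] R))) → 1
  R → 6
  ρ[c/b](R) → 6
  ρ[f/g](ρ[c/b](R)) → 6
  π[c,f](ρ[f/g](ρ[c/b](R))) → 6
  (γ[c; SUM(g)→f]((γ[h; MIN(d)→a](T) ⋈[h=b] (U ⋈[c=g] R))) ∪ π[c,f](ρ[f/g](ρ[c/b](R)))) → 7

|E| = 7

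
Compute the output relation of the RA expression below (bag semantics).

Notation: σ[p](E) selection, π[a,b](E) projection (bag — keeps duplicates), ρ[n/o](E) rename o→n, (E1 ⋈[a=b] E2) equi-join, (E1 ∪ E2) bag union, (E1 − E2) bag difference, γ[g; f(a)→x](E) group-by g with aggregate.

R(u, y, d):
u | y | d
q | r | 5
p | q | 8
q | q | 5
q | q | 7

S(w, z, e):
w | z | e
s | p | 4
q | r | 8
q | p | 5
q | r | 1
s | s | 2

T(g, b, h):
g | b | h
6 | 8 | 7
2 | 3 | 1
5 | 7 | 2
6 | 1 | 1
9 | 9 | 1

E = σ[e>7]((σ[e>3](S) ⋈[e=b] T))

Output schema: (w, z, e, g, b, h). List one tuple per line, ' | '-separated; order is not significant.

Row counts bottom-up:
  S → 5
  σ[e>3](S) → 3
  T → 5
  (σ[e>3](S) ⋈[e=b] T) → 1
  σ[e>7]((σ[e>3](S) ⋈[e=b] T)) → 1

== RESULT ==
w | z | e | g | b | h
q | r | 8 | 6 | 8 | 7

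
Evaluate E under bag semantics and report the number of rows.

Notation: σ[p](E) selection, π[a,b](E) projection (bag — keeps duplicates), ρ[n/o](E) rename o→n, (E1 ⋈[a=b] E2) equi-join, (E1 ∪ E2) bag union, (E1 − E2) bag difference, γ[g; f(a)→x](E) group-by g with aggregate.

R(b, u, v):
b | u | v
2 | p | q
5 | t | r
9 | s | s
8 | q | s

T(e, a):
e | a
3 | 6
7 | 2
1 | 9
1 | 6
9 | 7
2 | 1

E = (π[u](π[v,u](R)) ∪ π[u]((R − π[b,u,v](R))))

Row counts bottom-up:
  R → 4
  π[v,u](R) → 4
  π[u](π[v,u](R)) → 4
  R → 4
  R → 4
  π[b,u,v](R) → 4
  (R − π[b,u,v](R)) → 0
  π[u]((R − π[b,u,v](R))) → 0
  (π[u](π[v,u](R)) ∪ π[u]((R − π[b,u,v](R)))) → 4

|E| = 4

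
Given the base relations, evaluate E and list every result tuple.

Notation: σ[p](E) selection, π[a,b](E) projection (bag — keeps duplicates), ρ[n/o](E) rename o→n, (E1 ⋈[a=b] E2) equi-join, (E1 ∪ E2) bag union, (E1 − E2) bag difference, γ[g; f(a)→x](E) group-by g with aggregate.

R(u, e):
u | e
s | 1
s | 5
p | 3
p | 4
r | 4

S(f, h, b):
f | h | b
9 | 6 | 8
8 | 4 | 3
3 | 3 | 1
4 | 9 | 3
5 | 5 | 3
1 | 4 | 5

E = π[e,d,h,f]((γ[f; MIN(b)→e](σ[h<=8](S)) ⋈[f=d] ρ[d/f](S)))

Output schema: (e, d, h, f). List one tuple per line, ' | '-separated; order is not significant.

Per-node cardinality:
  S → 6
  σ[h<=8](S) → 5
  γ[f; MIN(b)→e](σ[h<=8](S)) → 5
  S → 6
  ρ[d/f](S) → 6
  (γ[f; MIN(b)→e](σ[h<=8](S)) ⋈[f=d] ρ[d/f](S)) → 5
  π[e,d,h,f]((γ[f; MIN(b)→e](σ[h<=8](S)) ⋈[f=d] ρ[d/f](S))) → 5

== RESULT ==
e | d | h | f
1 | 3 | 3 | 3
3 | 5 | 5 | 5
3 | 8 | 4 | 8
5 | 1 | 4 | 1
8 | 9 | 6 | 9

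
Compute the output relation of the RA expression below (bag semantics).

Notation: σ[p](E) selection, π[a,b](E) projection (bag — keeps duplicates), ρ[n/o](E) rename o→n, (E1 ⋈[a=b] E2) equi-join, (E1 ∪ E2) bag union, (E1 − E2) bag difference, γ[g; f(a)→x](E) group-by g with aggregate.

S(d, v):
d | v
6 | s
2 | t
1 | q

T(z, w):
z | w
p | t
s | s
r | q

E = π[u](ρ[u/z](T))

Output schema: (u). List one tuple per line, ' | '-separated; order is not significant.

Per-node cardinality:
  T → 3
  ρ[u/z](T) → 3
  π[u](ρ[u/z](T)) → 3

== RESULT ==
u
p
r
s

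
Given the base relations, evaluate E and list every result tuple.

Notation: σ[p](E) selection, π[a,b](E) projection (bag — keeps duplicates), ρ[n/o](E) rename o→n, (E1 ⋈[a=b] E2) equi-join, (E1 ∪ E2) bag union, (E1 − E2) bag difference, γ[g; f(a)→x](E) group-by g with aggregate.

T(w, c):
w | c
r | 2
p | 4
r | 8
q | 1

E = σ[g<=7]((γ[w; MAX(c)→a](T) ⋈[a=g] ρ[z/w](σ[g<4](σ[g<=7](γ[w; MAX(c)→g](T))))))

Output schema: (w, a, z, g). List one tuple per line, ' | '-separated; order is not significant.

Row counts bottom-up:
  T → 4
  γ[w; MAX(c)→a](T) → 3
  T → 4
  γ[w; MAX(c)→g](T) → 3
  σ[g<=7](γ[w; MAX(c)→g](T)) → 2
  σ[g<4](σ[g<=7](γ[w; MAX(c)→g](T))) → 1
  ρ[z/w](σ[g<4](σ[g<=7](γ[w; MAX(c)→g](T)))) → 1
  (γ[w; MAX(c)→a](T) ⋈[a=g] ρ[z/w](σ[g<4](σ[g<=7](γ[w; MAX(c)→g](T))))) → 1
  σ[g<=7]((γ[w; MAX(c)→a](T) ⋈[a=g] ρ[z/w](σ[g<4](σ[g<=7](γ[w; MAX(c)→g](T)))))) → 1

== RESULT ==
w | a | z | g
q | 1 | q | 1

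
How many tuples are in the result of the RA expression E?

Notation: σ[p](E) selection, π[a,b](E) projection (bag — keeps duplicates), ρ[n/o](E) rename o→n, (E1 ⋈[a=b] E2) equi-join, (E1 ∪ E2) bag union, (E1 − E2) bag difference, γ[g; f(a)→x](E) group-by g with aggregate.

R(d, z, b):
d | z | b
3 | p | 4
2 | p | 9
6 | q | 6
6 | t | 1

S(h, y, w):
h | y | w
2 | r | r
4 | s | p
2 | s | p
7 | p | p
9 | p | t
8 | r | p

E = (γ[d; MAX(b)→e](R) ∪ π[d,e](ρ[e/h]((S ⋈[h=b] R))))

Subexpression sizes:
  R → 4
  γ[d; MAX(b)→e](R) → 3
  S → 6
  R → 4
  (S ⋈[h=b] R) → 2
  ρ[e/h]((S ⋈[h=b] R)) → 2
  π[d,e](ρ[e/h]((S ⋈[h=b] R))) → 2
  (γ[d; MAX(b)→e](R) ∪ π[d,e](ρ[e/h]((S ⋈[h=b] R)))) → 5

|E| = 5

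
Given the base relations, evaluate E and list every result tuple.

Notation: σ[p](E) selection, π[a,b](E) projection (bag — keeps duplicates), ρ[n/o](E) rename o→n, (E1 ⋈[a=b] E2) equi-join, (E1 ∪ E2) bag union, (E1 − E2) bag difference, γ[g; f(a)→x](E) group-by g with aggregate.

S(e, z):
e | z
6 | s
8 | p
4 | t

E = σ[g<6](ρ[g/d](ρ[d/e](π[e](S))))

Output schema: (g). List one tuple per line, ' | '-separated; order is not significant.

Row counts bottom-up:
  S → 3
  π[e](S) → 3
  ρ[d/e](π[e](S)) → 3
  ρ[g/d](ρ[d/e](π[e](S))) → 3
  σ[g<6](ρ[g/d](ρ[d/e](π[e](S)))) → 1

== RESULT ==
g
4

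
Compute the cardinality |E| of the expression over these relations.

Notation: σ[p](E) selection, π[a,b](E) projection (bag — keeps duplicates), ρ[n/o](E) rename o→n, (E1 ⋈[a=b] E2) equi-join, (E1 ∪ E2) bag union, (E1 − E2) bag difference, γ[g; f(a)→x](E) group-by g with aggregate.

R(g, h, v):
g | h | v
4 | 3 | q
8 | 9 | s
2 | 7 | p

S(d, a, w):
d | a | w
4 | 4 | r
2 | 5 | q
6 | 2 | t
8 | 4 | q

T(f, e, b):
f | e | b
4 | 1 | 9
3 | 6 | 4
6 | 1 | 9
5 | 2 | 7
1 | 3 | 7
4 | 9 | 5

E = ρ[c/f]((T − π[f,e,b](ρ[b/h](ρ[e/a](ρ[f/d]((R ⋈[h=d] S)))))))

Per-node cardinality:
  T → 6
  R → 3
  S → 4
  (R ⋈[h=d] S) → 0
  ρ[f/d]((R ⋈[h=d] S)) → 0
  ρ[e/a](ρ[f/d]((R ⋈[h=d] S))) → 0
  ρ[b/h](ρ[e/a](ρ[f/d]((R ⋈[h=d] S)))) → 0
  π[f,e,b](ρ[b/h](ρ[e/a](ρ[f/d]((R ⋈[h=d] S))))) → 0
  (T − π[f,e,b](ρ[b/h](ρ[e/a](ρ[f/d]((R ⋈[h=d] S)))))) → 6
  ρ[c/f]((T − π[f,e,b](ρ[b/h](ρ[e/a](ρ[f/d]((R ⋈[h=d] S))))))) → 6

|E| = 6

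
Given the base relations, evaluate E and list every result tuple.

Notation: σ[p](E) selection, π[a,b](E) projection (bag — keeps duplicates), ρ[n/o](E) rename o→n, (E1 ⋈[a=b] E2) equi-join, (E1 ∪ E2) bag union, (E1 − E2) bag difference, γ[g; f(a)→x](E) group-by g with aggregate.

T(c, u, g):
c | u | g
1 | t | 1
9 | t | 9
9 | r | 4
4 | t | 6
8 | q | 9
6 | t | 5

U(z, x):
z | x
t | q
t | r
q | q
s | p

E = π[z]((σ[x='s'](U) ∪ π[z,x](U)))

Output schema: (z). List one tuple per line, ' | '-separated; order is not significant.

Stepwise |·|:
  U → 4
  σ[x='s'](U) → 0
  U → 4
  π[z,x](U) → 4
  (σ[x='s'](U) ∪ π[z,x](U)) → 4
  π[z]((σ[x='s'](U) ∪ π[z,x](U))) → 4

== RESULT ==
z
q
s
t
t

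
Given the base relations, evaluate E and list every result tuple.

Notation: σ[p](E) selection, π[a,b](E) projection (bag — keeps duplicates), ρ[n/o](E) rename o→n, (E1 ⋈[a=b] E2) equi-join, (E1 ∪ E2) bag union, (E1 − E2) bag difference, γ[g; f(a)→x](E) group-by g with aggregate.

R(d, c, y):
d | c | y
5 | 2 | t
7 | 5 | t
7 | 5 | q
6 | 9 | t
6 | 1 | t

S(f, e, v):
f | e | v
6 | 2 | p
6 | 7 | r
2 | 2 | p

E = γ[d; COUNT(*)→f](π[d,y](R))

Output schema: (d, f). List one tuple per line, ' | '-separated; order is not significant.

Per-node cardinality:
  R → 5
  π[d,y](R) → 5
  γ[d; COUNT(*)→f](π[d,y](R)) → 3

== RESULT ==
d | f
5 | 1
6 | 2
7 | 2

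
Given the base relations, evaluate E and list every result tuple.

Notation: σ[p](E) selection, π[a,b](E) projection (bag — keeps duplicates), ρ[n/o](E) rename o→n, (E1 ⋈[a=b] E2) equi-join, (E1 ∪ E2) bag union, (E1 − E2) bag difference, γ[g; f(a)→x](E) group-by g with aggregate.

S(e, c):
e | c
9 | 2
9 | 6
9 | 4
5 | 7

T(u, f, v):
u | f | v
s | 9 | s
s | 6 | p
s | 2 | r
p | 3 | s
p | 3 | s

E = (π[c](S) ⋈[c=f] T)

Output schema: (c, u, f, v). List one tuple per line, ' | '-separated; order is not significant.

Subexpression sizes:
  S → 4
  π[c](S) → 4
  T → 5
  (π[c](S) ⋈[c=f] T) → 2

== RESULT ==
c | u | f | v
2 | s | 2 | r
6 | s | 6 | p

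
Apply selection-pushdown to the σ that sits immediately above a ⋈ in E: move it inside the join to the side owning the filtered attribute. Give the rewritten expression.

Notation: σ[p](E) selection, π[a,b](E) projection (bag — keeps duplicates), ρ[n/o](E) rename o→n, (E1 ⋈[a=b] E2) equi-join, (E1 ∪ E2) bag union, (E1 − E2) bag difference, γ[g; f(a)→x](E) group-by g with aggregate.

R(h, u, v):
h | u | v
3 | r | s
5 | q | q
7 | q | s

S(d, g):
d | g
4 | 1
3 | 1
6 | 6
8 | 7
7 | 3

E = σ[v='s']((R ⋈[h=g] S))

σ filters on v, owned by the left side.
E' = (σ[v='s'](R) ⋈[h=g] S)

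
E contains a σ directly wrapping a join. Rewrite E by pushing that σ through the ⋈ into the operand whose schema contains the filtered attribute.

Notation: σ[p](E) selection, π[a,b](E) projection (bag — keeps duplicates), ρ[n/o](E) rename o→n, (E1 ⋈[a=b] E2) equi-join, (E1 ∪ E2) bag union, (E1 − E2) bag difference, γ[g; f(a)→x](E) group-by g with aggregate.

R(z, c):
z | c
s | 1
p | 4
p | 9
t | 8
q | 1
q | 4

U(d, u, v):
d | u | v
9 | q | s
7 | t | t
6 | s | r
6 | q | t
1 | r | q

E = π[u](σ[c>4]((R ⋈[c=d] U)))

σ filters on c, owned by the left side.
E' = π[u]((σ[c>4](R) ⋈[c=d] U))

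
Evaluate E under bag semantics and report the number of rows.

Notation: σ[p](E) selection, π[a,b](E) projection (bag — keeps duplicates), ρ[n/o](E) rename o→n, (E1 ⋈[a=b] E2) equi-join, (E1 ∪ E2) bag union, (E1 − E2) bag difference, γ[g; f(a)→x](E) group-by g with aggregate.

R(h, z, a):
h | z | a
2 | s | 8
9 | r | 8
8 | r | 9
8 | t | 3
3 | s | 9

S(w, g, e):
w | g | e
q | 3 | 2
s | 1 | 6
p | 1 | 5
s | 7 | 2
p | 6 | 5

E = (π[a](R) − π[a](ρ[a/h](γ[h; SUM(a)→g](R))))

Row counts bottom-up:
  R → 5
  π[a](R) → 5
  R → 5
  γ[h; SUM(a)→g](R) → 4
  ρ[a/h](γ[h; SUM(a)→g](R)) → 4
  π[a](ρ[a/h](γ[h; SUM(a)→g](R))) → 4
  (π[a](R) − π[a](ρ[a/h](γ[h; SUM(a)→g](R)))) → 2

|E| = 2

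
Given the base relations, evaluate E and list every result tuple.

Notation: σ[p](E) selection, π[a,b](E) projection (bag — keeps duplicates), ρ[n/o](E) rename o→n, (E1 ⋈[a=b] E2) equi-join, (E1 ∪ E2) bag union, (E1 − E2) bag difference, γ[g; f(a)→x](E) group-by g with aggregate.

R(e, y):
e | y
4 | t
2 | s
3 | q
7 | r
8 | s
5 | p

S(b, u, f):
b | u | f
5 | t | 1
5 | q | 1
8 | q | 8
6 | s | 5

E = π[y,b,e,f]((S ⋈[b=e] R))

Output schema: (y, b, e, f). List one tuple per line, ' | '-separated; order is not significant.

Row counts bottom-up:
  S → 4
  R → 6
  (S ⋈[b=e] R) → 3
  π[y,b,e,f]((S ⋈[b=e] R)) → 3

== RESULT ==
y | b | e | f
p | 5 | 5 | 1
p | 5 | 5 | 1
s | 8 | 8 | 8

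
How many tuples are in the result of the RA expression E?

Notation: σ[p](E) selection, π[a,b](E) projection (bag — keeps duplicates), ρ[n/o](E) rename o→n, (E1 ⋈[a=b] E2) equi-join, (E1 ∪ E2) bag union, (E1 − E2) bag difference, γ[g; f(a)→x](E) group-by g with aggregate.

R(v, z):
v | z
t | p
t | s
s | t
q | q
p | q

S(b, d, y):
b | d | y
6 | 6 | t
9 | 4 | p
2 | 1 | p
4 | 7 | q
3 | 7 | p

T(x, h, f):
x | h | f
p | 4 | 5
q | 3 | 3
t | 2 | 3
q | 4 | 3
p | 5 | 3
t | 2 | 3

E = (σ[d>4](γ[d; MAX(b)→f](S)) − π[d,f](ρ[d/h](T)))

Subexpression sizes:
  S → 5
  γ[d; MAX(b)→f](S) → 4
  σ[d>4](γ[d; MAX(b)→f](S)) → 2
  T → 6
  ρ[d/h](T) → 6
  π[d,f](ρ[d/h](T)) → 6
  (σ[d>4](γ[d; MAX(b)→f](S)) − π[d,f](ρ[d/h](T))) → 2

|E| = 2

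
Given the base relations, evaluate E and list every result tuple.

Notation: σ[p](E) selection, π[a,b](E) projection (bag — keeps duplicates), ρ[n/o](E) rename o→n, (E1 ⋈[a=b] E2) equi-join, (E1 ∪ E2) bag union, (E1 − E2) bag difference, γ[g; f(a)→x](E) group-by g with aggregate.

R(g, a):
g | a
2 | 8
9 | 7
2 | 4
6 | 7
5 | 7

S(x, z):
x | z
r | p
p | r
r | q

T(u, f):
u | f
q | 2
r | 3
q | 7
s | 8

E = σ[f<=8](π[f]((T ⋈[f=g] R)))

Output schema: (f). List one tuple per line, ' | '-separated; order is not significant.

Per-node cardinality:
  T → 4
  R → 5
  (T ⋈[f=g] R) → 2
  π[f]((T ⋈[f=g] R)) → 2
  σ[f<=8](π[f]((T ⋈[f=g] R))) → 2

== RESULT ==
f
2
2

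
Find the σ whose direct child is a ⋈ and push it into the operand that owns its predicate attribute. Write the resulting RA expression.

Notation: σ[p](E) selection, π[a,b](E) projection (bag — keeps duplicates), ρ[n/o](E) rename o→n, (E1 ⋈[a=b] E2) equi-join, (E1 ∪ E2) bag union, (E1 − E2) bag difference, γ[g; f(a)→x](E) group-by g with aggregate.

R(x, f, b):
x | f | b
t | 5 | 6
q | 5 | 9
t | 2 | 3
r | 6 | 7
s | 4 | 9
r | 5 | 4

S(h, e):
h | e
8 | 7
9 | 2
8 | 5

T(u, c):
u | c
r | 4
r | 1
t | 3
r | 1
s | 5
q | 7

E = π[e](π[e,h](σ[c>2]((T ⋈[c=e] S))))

σ filters on c, owned by the left side.
E' = π[e](π[e,h]((σ[c>2](T) ⋈[c=e] S)))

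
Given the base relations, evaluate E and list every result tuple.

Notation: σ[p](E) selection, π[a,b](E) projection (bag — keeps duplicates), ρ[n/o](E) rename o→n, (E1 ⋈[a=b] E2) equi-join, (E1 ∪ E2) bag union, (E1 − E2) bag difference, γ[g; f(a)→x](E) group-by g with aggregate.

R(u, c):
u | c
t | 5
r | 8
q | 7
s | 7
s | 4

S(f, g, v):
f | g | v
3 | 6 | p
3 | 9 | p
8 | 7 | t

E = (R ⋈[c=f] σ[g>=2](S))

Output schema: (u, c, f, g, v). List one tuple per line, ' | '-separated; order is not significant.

Row counts bottom-up:
  R → 5
  S → 3
  σ[g>=2](S) → 3
  (R ⋈[c=f] σ[g>=2](S)) → 1

== RESULT ==
u | c | f | g | v
r | 8 | 8 | 7 | t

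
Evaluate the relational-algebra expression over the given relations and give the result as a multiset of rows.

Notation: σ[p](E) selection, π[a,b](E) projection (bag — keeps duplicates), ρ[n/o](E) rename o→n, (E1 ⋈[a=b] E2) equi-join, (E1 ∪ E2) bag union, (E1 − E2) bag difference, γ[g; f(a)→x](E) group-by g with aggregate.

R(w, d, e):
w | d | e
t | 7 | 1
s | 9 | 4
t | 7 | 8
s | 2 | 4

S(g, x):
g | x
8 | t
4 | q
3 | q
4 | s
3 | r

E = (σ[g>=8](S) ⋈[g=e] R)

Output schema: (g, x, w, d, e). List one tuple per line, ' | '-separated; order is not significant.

Stepwise |·|:
  S → 5
  σ[g>=8](S) → 1
  R → 4
  (σ[g>=8](S) ⋈[g=e] R) → 1

== RESULT ==
g | x | w | d | e
8 | t | t | 7 | 8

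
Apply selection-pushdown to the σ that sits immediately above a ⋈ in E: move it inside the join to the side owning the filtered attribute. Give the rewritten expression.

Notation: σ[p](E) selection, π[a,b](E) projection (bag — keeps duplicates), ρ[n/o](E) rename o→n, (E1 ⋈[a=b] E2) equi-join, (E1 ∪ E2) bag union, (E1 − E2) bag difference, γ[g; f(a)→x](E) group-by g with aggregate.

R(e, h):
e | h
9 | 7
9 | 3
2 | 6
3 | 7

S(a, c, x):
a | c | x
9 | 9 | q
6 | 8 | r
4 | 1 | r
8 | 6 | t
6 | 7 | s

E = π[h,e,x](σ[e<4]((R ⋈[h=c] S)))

σ filters on e, owned by the left side.
E' = π[h,e,x]((σ[e<4](R) ⋈[h=c] S))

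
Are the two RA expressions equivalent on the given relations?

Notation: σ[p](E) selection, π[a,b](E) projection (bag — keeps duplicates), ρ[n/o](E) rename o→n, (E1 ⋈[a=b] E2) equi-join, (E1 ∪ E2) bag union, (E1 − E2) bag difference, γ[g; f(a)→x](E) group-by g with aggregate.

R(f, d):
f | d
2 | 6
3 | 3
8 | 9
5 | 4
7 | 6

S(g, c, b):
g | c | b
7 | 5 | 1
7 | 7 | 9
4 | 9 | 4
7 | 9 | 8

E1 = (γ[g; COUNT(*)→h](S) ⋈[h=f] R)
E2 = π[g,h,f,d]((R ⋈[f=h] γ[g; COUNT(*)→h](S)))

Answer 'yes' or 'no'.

E1 stepwise |·|:
  S → 4
  γ[g; COUNT(*)→h](S) → 2
  R → 5
  (γ[g; COUNT(*)→h](S) ⋈[h=f] R) → 1
E2 stepwise |·|:
  R → 5
  S → 4
  γ[g; COUNT(*)→h](S) → 2
  (R ⋈[f=h] γ[g; COUNT(*)→h](S)) → 1
  π[g,h,f,d]((R ⋈[f=h] γ[g; COUNT(*)→h](S))) → 1

E1 and E2 produce the same multiset:
g | h | f | d
7 | 3 | 3 | 3

yes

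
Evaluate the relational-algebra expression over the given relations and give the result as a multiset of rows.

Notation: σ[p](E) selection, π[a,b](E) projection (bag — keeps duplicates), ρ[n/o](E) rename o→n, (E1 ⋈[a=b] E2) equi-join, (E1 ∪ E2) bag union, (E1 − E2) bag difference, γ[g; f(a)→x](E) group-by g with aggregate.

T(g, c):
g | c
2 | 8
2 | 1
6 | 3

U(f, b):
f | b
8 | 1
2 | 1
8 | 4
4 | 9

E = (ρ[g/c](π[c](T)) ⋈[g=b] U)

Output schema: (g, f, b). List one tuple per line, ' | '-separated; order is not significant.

Row counts bottom-up:
  T → 3
  π[c](T) → 3
  ρ[g/c](π[c](T)) → 3
  U → 4
  (ρ[g/c](π[c](T)) ⋈[g=b] U) → 2

== RESULT ==
g | f | b
1 | 2 | 1
1 | 8 | 1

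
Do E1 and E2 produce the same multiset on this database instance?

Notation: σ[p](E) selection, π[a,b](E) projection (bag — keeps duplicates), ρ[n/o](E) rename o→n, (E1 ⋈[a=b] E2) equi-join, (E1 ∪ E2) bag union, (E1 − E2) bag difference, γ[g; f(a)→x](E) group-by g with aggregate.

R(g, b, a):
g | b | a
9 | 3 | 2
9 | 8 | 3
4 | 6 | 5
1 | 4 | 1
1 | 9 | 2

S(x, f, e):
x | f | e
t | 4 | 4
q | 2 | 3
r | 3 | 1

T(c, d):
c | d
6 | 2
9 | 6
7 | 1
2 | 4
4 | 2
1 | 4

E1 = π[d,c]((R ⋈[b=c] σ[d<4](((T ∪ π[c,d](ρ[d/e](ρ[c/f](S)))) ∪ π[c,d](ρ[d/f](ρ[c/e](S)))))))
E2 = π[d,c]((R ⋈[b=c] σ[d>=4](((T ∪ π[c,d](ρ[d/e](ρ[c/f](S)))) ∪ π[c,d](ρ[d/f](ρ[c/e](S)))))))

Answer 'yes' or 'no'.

E1 subexpression sizes:
  R → 5
  T → 6
  S → 3
  ρ[c/f](S) → 3
  ρ[d/e](ρ[c/f](S)) → 3
  π[c,d](ρ[d/e](ρ[c/f](S))) → 3
  (T ∪ π[c,d](ρ[d/e](ρ[c/f](S)))) → 9
  S → 3
  ρ[c/e](S) → 3
  ρ[d/f](ρ[c/e](S)) → 3
  π[c,d](ρ[d/f](ρ[c/e](S))) → 3
  ((T ∪ π[c,d](ρ[d/e](ρ[c/f](S)))) ∪ π[c,d](ρ[d/f](ρ[c/e](S)))) → 12
  σ[d<4](((T ∪ π[c,d](ρ[d/e](ρ[c/f](S)))) ∪ π[c,d](ρ[d/f](ρ[c/e](S))))) → 7
  (R ⋈[b=c] σ[d<4](((T ∪ π[c,d](ρ[d/e](ρ[c/f](S)))) ∪ π[c,d](ρ[d/f](ρ[c/e](S)))))) → 4
  π[d,c]((R ⋈[b=c] σ[d<4](((T ∪ π[c,d](ρ[d/e](ρ[c/f](S)))) ∪ π[c,d](ρ[d/f](ρ[c/e](S))))))) → 4
E2 subexpression sizes:
  R → 5
  T → 6
  S → 3
  ρ[c/f](S) → 3
  ρ[d/e](ρ[c/f](S)) → 3
  π[c,d](ρ[d/e](ρ[c/f](S))) → 3
  (T ∪ π[c,d](ρ[d/e](ρ[c/f](S)))) → 9
  S → 3
  ρ[c/e](S) → 3
  ρ[d/f](ρ[c/e](S)) → 3
  π[c,d](ρ[d/f](ρ[c/e](S))) → 3
  ((T ∪ π[c,d](ρ[d/e](ρ[c/f](S)))) ∪ π[c,d](ρ[d/f](ρ[c/e](S)))) → 12
  σ[d>=4](((T ∪ π[c,d](ρ[d/e](ρ[c/f](S)))) ∪ π[c,d](ρ[d/f](ρ[c/e](S))))) → 5
  (R ⋈[b=c] σ[d>=4](((T ∪ π[c,d](ρ[d/e](ρ[c/f](S)))) ∪ π[c,d](ρ[d/f](ρ[c/e](S)))))) → 3
  π[d,c]((R ⋈[b=c] σ[d>=4](((T ∪ π[c,d](ρ[d/e](ρ[c/f](S)))) ∪ π[c,d](ρ[d/f](ρ[c/e](S))))))) → 3

E1 result:
d | c
1 | 3
2 | 3
2 | 4
2 | 6
E2 result:
d | c
4 | 4
4 | 4
6 | 9
Witness: (2, 3) appears 1× in E1 but 0× in E2.

no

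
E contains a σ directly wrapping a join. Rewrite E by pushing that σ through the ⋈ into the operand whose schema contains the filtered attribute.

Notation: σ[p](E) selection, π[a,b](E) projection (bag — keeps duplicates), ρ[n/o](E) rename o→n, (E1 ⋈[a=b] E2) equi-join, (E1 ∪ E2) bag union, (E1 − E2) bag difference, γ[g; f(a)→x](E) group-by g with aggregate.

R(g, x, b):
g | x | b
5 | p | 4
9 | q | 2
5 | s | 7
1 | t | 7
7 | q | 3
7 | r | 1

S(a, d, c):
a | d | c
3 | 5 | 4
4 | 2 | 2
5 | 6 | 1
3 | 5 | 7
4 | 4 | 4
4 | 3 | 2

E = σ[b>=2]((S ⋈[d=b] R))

σ filters on b, owned by the right side.
E' = (S ⋈[d=b] σ[b>=2](R))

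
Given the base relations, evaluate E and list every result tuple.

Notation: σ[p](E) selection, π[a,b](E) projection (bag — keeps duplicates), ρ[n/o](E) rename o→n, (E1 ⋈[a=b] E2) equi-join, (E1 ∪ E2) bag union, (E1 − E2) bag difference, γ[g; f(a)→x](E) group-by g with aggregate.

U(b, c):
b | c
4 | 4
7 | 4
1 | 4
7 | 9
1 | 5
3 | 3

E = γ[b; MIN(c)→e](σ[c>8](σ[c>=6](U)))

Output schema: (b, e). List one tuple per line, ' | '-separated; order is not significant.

Row counts bottom-up:
  U → 6
  σ[c>=6](U) → 1
  σ[c>8](σ[c>=6](U)) → 1
  γ[b; MIN(c)→e](σ[c>8](σ[c>=6](U))) → 1

== RESULT ==
b | e
7 | 9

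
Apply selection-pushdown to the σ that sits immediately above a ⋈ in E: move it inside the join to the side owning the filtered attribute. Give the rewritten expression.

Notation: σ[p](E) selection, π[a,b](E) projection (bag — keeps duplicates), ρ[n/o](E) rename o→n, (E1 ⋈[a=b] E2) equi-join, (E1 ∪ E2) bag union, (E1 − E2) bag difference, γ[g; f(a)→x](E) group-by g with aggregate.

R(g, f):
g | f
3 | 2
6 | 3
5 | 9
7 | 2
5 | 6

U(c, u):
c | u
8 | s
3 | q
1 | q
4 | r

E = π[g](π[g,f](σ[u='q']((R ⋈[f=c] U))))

σ filters on u, owned by the right side.
E' = π[g](π[g,f]((R ⋈[f=c] σ[u='q'](U))))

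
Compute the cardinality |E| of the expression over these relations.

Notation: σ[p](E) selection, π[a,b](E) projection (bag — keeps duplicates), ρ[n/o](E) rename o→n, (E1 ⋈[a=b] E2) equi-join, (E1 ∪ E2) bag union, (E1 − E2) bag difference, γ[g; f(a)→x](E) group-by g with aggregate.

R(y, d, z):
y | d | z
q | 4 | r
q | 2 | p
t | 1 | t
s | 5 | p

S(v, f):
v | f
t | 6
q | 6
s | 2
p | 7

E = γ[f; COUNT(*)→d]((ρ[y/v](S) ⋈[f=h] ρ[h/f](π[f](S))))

Stepwise |·|:
  S → 4
  ρ[y/v](S) → 4
  S → 4
  π[f](S) → 4
  ρ[h/f](π[f](S)) → 4
  (ρ[y/v](S) ⋈[f=h] ρ[h/f](π[f](S))) → 6
  γ[f; COUNT(*)→d]((ρ[y/v](S) ⋈[f=h] ρ[h/f](π[f](S)))) → 3

|E| = 3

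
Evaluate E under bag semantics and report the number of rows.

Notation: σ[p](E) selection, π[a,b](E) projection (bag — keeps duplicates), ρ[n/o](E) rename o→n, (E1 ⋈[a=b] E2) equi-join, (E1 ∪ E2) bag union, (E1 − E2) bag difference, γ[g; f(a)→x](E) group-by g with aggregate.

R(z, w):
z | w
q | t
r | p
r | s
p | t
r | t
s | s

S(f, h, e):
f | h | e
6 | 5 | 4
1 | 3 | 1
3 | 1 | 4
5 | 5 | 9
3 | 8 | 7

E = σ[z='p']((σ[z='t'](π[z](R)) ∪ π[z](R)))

Subexpression sizes:
  R → 6
  π[z](R) → 6
  σ[z='t'](π[z](R)) → 0
  R → 6
  π[z](R) → 6
  (σ[z='t'](π[z](R)) ∪ π[z](R)) → 6
  σ[z='p']((σ[z='t'](π[z](R)) ∪ π[z](R))) → 1

|E| = 1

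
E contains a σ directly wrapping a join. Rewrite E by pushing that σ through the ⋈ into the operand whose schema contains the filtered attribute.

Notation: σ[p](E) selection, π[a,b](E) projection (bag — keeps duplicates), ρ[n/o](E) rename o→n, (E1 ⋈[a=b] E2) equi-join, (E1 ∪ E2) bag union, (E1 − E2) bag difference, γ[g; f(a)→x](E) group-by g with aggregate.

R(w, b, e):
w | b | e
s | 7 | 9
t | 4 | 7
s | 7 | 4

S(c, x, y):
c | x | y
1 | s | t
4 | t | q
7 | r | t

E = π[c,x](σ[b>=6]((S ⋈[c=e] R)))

σ filters on b, owned by the right side.
E' = π[c,x]((S ⋈[c=e] σ[b>=6](R)))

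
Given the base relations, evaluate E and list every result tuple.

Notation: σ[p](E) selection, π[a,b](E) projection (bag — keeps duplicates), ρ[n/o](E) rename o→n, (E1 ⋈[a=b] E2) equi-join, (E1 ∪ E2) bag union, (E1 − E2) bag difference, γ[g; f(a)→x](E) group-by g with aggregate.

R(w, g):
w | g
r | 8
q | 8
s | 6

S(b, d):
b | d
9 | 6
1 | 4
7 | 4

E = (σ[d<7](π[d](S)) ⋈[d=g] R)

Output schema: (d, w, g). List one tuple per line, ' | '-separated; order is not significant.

Stepwise |·|:
  S → 3
  π[d](S) → 3
  σ[d<7](π[d](S)) → 3
  R → 3
  (σ[d<7](π[d](S)) ⋈[d=g] R) → 1

== RESULT ==
d | w | g
6 | s | 6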